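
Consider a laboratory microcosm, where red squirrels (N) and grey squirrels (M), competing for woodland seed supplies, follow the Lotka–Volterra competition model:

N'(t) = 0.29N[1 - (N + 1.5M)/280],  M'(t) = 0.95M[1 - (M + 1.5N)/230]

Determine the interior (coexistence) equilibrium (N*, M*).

Setting both brackets to zero gives the nullclines N + 1.5M = 280 and 1.5N + M = 230.
Substituting M = 230 - 1.5N into the first: N(1 - 1.5·1.5) = 280 - 1.5·230.
So N* = -65/-1.25 = 52, and then M* = 230 - 1.5·52 = 152.

N* ≈ 52, M* ≈ 152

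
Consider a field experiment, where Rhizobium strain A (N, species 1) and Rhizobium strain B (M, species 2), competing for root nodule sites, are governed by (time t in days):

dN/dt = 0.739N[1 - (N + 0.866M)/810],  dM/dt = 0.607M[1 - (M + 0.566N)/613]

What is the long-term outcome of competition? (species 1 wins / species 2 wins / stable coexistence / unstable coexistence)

Compare the nullcline intercepts: K1/α12 = 810/0.866 = 935 > K2 = 613; K2/α21 = 613/0.566 = 1080 > K1 = 810.
Since both inequalities hold, each species can invade when rare, so the interior equilibrium is stable.

stable coexistence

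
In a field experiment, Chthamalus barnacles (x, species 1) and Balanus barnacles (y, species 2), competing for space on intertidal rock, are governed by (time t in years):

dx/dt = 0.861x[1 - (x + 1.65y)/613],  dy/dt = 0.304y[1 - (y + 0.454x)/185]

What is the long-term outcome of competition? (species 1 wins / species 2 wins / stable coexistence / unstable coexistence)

species 1 excludes species 2

Compare the nullcline intercepts: K1/α12 = 613/1.65 = 372 > K2 = 185; K2/α21 = 185/0.454 = 407 < K1 = 613.
Since the inequalities point opposite ways, species 1 can invade but species 2 cannot.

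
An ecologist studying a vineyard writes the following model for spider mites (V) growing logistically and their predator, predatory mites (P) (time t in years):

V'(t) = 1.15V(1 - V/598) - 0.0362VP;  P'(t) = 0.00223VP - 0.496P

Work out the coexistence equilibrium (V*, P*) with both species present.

From dP/dt = 0 with P > 0: 0.00223V* = 0.496, so V* = 222.
Substitute into dV/dt = 0: 1.15(1 - 222/598) = 0.0362P*.
The bracket is 0.628, giving P* = 0.722/0.0362 = 20.

V* ≈ 222, P* ≈ 20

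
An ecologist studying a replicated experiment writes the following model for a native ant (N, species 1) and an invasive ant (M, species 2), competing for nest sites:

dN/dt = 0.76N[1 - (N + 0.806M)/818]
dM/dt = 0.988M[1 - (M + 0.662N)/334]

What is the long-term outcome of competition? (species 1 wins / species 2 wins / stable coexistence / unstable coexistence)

Compare the nullcline intercepts: K1/α12 = 818/0.806 = 1010 > K2 = 334; K2/α21 = 334/0.662 = 505 < K1 = 818.
Since the inequalities point opposite ways, species 1 can invade but species 2 cannot.

species 1 excludes species 2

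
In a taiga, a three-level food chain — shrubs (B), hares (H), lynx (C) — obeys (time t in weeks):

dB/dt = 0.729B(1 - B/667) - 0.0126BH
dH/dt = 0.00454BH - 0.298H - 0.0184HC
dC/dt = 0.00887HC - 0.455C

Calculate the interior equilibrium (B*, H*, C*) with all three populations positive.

From dC/dt = 0: 0.00887H* = 0.455, so H* = 51.3.
From dB/dt = 0: 0.729(1 - B*/667) = 0.0126·51.3, giving B* = 667·(1 - 0.887) = 75.6.
From dH/dt = 0: 0.00454·75.6 - 0.298 = 0.0184C*, so C* = 0.0454/0.0184 = 2.47.

B* ≈ 75.6, H* ≈ 51.3, C* ≈ 2.47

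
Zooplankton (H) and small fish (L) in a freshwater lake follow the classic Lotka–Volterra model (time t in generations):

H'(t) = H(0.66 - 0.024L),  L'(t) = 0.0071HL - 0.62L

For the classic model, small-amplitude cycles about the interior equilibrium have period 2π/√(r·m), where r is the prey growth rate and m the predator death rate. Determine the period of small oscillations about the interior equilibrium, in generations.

T ≈ 9.82 generations

Here r = 0.66 and m = 0.62, so r·m = 0.409.
ω = √0.409 = 0.64 per generation, hence T = 2π/ω ≈ 9.82 generations.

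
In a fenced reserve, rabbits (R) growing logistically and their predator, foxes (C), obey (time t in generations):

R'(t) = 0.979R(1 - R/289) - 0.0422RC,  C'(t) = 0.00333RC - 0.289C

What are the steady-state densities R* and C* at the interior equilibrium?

R* ≈ 86.8, C* ≈ 16.2

From dC/dt = 0 with C > 0: 0.00333R* = 0.289, so R* = 86.8.
Substitute into dR/dt = 0: 0.979(1 - 86.8/289) = 0.0422C*.
The bracket is 0.7, giving C* = 0.685/0.0422 = 16.2.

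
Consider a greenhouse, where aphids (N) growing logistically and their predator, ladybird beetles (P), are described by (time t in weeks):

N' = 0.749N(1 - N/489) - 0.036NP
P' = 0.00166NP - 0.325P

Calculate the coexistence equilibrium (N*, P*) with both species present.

From dP/dt = 0 with P > 0: 0.00166N* = 0.325, so N* = 196.
Substitute into dN/dt = 0: 0.749(1 - 196/489) = 0.036P*.
The bracket is 0.6, giving P* = 0.449/0.036 = 12.5.

N* ≈ 196, P* ≈ 12.5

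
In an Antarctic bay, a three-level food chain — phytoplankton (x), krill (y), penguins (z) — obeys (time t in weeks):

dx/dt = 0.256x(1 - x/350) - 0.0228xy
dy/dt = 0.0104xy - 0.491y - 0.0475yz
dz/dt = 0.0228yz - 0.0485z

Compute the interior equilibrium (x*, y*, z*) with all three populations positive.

x* ≈ 284, y* ≈ 2.13, z* ≈ 51.8

From dz/dt = 0: 0.0228y* = 0.0485, so y* = 2.13.
From dx/dt = 0: 0.256(1 - x*/350) = 0.0228·2.13, giving x* = 350·(1 - 0.189) = 284.
From dy/dt = 0: 0.0104·284 - 0.491 = 0.0475z*, so z* = 2.46/0.0475 = 51.8.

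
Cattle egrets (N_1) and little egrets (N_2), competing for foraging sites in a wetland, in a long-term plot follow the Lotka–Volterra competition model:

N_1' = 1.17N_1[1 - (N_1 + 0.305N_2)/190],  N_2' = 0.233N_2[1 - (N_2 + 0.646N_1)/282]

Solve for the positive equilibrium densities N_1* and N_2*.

N_1* ≈ 130, N_2* ≈ 198

Setting both brackets to zero gives the nullclines N_1 + 0.305N_2 = 190 and 0.646N_1 + N_2 = 282.
Substituting N_2 = 282 - 0.646N_1 into the first: N_1(1 - 0.305·0.646) = 190 - 0.305·282.
So N_1* = 104/0.803 = 130, and then N_2* = 282 - 0.646·130 = 198.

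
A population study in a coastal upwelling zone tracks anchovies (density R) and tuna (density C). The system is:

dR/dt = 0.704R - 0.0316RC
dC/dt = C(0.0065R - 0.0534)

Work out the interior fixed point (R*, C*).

R* ≈ 8.22, C* ≈ 22.3

Set dC/dt = 0 with C > 0: 0.0065R - 0.0534 = 0, so R* = 0.0534/0.0065 = 8.22.
Set dR/dt = 0 with R > 0: 0.704 - 0.0316C = 0, so C* = 0.704/0.0316 = 22.3.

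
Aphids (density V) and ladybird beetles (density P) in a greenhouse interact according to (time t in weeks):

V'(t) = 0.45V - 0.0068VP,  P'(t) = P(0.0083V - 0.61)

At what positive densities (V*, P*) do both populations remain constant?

V* ≈ 73.5, P* ≈ 66.2

Set dP/dt = 0 with P > 0: 0.0083V - 0.61 = 0, so V* = 0.61/0.0083 = 73.5.
Set dV/dt = 0 with V > 0: 0.45 - 0.0068P = 0, so P* = 0.45/0.0068 = 66.2.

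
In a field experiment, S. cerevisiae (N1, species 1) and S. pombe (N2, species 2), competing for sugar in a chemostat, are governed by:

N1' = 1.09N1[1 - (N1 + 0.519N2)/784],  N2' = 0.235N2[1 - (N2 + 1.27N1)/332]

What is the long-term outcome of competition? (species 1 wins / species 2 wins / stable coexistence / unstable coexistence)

species 1 excludes species 2

Compare the nullcline intercepts: K1/α12 = 784/0.519 = 1510 > K2 = 332; K2/α21 = 332/1.27 = 261 < K1 = 784.
Since the inequalities point opposite ways, species 1 can invade but species 2 cannot.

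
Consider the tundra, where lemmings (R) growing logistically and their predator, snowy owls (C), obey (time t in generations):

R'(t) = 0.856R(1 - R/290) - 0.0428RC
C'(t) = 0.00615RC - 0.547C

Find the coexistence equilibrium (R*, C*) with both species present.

From dC/dt = 0 with C > 0: 0.00615R* = 0.547, so R* = 88.9.
Substitute into dR/dt = 0: 0.856(1 - 88.9/290) = 0.0428C*.
The bracket is 0.693, giving C* = 0.593/0.0428 = 13.9.

R* ≈ 88.9, C* ≈ 13.9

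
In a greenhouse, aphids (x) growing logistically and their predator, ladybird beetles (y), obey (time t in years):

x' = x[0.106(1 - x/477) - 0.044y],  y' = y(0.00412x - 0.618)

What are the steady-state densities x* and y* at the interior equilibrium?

From dy/dt = 0 with y > 0: 0.00412x* = 0.618, so x* = 150.
Substitute into dx/dt = 0: 0.106(1 - 150/477) = 0.044y*.
The bracket is 0.686, giving y* = 0.0727/0.044 = 1.65.

x* ≈ 150, y* ≈ 1.65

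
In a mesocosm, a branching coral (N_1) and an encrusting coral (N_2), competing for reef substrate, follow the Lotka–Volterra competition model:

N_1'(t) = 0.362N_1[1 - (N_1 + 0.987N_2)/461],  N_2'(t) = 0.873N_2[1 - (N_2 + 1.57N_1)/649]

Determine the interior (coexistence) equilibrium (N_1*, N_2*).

Setting both brackets to zero gives the nullclines N_1 + 0.987N_2 = 461 and 1.57N_1 + N_2 = 649.
Substituting N_2 = 649 - 1.57N_1 into the first: N_1(1 - 0.987·1.57) = 461 - 0.987·649.
So N_1* = -180/-0.55 = 327, and then N_2* = 649 - 1.57·327 = 136.

N_1* ≈ 327, N_2* ≈ 136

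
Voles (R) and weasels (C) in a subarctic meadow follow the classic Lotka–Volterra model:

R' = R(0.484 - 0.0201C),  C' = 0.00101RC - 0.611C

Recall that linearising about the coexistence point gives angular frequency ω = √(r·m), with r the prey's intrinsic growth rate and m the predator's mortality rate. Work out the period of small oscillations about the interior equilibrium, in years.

Here r = 0.484 and m = 0.611, so r·m = 0.296.
ω = √0.296 = 0.544 per year, hence T = 2π/ω ≈ 11.6 years.

T ≈ 11.6 years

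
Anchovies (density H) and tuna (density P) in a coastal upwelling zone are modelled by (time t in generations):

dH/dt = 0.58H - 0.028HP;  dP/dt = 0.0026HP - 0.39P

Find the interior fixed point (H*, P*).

H* ≈ 150, P* ≈ 20.7

Set dP/dt = 0 with P > 0: 0.0026H - 0.39 = 0, so H* = 0.39/0.0026 = 150.
Set dH/dt = 0 with H > 0: 0.58 - 0.028P = 0, so P* = 0.58/0.028 = 20.7.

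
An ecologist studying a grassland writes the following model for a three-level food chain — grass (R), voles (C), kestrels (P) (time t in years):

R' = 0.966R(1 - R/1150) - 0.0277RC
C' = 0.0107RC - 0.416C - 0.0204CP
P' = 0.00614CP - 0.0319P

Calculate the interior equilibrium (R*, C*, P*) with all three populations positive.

From dP/dt = 0: 0.00614C* = 0.0319, so C* = 5.2.
From dR/dt = 0: 0.966(1 - R*/1150) = 0.0277·5.2, giving R* = 1150·(1 - 0.149) = 979.
From dC/dt = 0: 0.0107·979 - 0.416 = 0.0204P*, so P* = 10.1/0.0204 = 493.

R* ≈ 979, C* ≈ 5.2, P* ≈ 493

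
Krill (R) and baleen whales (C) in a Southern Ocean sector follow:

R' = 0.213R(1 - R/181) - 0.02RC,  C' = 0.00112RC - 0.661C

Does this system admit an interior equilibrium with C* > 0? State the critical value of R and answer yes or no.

The predator equation gives dC/dt > 0 only when R > 0.661/0.00112 = 590.
Without the predator, R → K = 181. Since 181 < 590, the predator cannot invade.

Threshold R = 590; K < 590, so no, the predator goes extinct.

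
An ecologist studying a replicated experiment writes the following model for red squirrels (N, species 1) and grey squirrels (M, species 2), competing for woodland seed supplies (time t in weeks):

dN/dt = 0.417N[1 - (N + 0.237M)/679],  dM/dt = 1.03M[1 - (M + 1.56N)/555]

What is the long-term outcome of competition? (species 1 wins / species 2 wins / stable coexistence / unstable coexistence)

species 1 excludes species 2

Compare the nullcline intercepts: K1/α12 = 679/0.237 = 2860 > K2 = 555; K2/α21 = 555/1.56 = 356 < K1 = 679.
Since the inequalities point opposite ways, species 1 can invade but species 2 cannot.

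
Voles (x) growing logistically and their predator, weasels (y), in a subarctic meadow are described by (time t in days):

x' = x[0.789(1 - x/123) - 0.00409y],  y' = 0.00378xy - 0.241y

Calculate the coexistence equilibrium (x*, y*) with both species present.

x* ≈ 63.8, y* ≈ 92.9

From dy/dt = 0 with y > 0: 0.00378x* = 0.241, so x* = 63.8.
Substitute into dx/dt = 0: 0.789(1 - 63.8/123) = 0.00409y*.
The bracket is 0.482, giving y* = 0.38/0.00409 = 92.9.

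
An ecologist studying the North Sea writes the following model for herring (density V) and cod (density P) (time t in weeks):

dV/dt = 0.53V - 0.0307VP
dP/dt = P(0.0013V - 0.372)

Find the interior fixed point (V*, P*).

Set dP/dt = 0 with P > 0: 0.0013V - 0.372 = 0, so V* = 0.372/0.0013 = 286.
Set dV/dt = 0 with V > 0: 0.53 - 0.0307P = 0, so P* = 0.53/0.0307 = 17.3.

V* ≈ 286, P* ≈ 17.3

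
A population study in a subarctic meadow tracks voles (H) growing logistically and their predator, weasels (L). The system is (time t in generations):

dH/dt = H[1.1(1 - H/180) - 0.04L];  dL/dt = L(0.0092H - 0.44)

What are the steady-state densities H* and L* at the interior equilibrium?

From dL/dt = 0 with L > 0: 0.0092H* = 0.44, so H* = 47.8.
Substitute into dH/dt = 0: 1.1(1 - 47.8/180) = 0.04L*.
The bracket is 0.734, giving L* = 0.808/0.04 = 20.2.

H* ≈ 47.8, L* ≈ 20.2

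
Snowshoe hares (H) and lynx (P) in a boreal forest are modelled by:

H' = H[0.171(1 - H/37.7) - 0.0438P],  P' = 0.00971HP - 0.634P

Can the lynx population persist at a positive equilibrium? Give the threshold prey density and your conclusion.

The predator equation gives dP/dt > 0 only when H > 0.634/0.00971 = 65.3.
Without the predator, H → K = 37.7. Since 37.7 < 65.3, the predator cannot invade.

Threshold H = 65.3; K < 65.3, so no, the predator goes extinct.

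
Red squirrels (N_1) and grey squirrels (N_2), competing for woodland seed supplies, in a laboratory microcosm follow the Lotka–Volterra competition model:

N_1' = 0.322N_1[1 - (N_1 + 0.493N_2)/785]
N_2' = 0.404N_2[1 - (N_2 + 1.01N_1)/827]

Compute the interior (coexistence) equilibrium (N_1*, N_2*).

Setting both brackets to zero gives the nullclines N_1 + 0.493N_2 = 785 and 1.01N_1 + N_2 = 827.
Substituting N_2 = 827 - 1.01N_1 into the first: N_1(1 - 0.493·1.01) = 785 - 0.493·827.
So N_1* = 377/0.502 = 751, and then N_2* = 827 - 1.01·751 = 68.

N_1* ≈ 751, N_2* ≈ 68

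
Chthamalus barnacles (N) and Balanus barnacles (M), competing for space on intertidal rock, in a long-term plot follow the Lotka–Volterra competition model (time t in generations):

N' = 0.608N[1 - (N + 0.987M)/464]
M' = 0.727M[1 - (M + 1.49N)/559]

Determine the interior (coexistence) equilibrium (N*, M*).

Setting both brackets to zero gives the nullclines N + 0.987M = 464 and 1.49N + M = 559.
Substituting M = 559 - 1.49N into the first: N(1 - 0.987·1.49) = 464 - 0.987·559.
So N* = -87.7/-0.471 = 186, and then M* = 559 - 1.49·186 = 281.

N* ≈ 186, M* ≈ 281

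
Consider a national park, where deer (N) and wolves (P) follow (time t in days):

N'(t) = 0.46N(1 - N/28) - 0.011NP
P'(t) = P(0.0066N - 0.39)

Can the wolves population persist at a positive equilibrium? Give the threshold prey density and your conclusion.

Threshold N = 59.1; K < 59.1, so no, the predator goes extinct.

The predator equation gives dP/dt > 0 only when N > 0.39/0.0066 = 59.1.
Without the predator, N → K = 28. Since 28 < 59.1, the predator cannot invade.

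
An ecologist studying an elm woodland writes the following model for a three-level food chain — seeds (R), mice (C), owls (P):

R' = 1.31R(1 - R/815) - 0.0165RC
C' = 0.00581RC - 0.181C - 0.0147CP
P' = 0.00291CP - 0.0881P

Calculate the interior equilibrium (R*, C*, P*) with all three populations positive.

From dP/dt = 0: 0.00291C* = 0.0881, so C* = 30.3.
From dR/dt = 0: 1.31(1 - R*/815) = 0.0165·30.3, giving R* = 815·(1 - 0.381) = 504.
From dC/dt = 0: 0.00581·504 - 0.181 = 0.0147P*, so P* = 2.75/0.0147 = 187.

R* ≈ 504, C* ≈ 30.3, P* ≈ 187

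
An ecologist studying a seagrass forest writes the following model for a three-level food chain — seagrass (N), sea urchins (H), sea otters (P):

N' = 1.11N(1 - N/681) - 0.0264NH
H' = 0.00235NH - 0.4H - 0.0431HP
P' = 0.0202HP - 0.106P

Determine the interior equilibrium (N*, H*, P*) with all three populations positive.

N* ≈ 596, H* ≈ 5.25, P* ≈ 23.2

From dP/dt = 0: 0.0202H* = 0.106, so H* = 5.25.
From dN/dt = 0: 1.11(1 - N*/681) = 0.0264·5.25, giving N* = 681·(1 - 0.125) = 596.
From dH/dt = 0: 0.00235·596 - 0.4 = 0.0431P*, so P* = 1/0.0431 = 23.2.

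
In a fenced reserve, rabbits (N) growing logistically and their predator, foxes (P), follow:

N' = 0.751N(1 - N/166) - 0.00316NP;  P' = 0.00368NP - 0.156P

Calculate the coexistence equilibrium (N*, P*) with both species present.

N* ≈ 42.4, P* ≈ 177

From dP/dt = 0 with P > 0: 0.00368N* = 0.156, so N* = 42.4.
Substitute into dN/dt = 0: 0.751(1 - 42.4/166) = 0.00316P*.
The bracket is 0.745, giving P* = 0.559/0.00316 = 177.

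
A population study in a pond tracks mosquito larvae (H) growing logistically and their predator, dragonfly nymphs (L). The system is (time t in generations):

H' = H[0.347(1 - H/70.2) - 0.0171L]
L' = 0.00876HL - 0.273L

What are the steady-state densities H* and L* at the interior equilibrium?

From dL/dt = 0 with L > 0: 0.00876H* = 0.273, so H* = 31.2.
Substitute into dH/dt = 0: 0.347(1 - 31.2/70.2) = 0.0171L*.
The bracket is 0.556, giving L* = 0.193/0.0171 = 11.3.

H* ≈ 31.2, L* ≈ 11.3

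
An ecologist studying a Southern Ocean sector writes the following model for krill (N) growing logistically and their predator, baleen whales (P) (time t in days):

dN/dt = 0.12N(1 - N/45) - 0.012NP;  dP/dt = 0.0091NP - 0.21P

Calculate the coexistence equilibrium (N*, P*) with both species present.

From dP/dt = 0 with P > 0: 0.0091N* = 0.21, so N* = 23.1.
Substitute into dN/dt = 0: 0.12(1 - 23.1/45) = 0.012P*.
The bracket is 0.487, giving P* = 0.0585/0.012 = 4.87.

N* ≈ 23.1, P* ≈ 4.87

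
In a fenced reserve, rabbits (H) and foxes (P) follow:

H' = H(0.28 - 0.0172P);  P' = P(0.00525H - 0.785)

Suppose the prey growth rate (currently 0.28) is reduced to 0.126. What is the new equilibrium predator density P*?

At the interior fixed point, setting dH/dt = 0 with H > 0 fixes P* = (prey growth rate)/(HP coefficient) — independent of the other coefficients.
With the change, P* = 0.126/0.0172 = 7.33; it falls from 16.3.

P* ≈ 7.33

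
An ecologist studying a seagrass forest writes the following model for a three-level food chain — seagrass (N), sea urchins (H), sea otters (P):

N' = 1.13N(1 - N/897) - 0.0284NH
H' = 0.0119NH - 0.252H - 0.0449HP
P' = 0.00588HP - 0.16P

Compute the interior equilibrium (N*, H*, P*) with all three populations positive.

From dP/dt = 0: 0.00588H* = 0.16, so H* = 27.2.
From dN/dt = 0: 1.13(1 - N*/897) = 0.0284·27.2, giving N* = 897·(1 - 0.684) = 284.
From dH/dt = 0: 0.0119·284 - 0.252 = 0.0449P*, so P* = 3.12/0.0449 = 69.5.

N* ≈ 284, H* ≈ 27.2, P* ≈ 69.5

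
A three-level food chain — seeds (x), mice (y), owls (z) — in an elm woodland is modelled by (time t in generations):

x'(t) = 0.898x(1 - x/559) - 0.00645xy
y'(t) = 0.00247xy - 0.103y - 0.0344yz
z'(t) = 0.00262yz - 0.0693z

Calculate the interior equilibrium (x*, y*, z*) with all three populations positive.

x* ≈ 453, y* ≈ 26.5, z* ≈ 29.5

From dz/dt = 0: 0.00262y* = 0.0693, so y* = 26.5.
From dx/dt = 0: 0.898(1 - x*/559) = 0.00645·26.5, giving x* = 559·(1 - 0.19) = 453.
From dy/dt = 0: 0.00247·453 - 0.103 = 0.0344z*, so z* = 1.02/0.0344 = 29.5.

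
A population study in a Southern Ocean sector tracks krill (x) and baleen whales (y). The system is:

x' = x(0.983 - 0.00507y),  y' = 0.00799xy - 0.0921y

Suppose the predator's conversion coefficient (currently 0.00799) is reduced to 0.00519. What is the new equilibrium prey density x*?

x* ≈ 17.7

At the interior fixed point, setting dy/dt = 0 with y > 0 fixes x* = (predator death rate)/(xy coefficient) — independent of the other coefficients.
With the change, x* = 0.0921/0.00519 = 17.7; it rises from 11.5.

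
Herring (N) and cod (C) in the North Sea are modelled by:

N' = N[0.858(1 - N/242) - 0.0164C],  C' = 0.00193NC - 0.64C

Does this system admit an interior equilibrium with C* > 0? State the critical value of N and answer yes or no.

The predator equation gives dC/dt > 0 only when N > 0.64/0.00193 = 332.
Without the predator, N → K = 242. Since 242 < 332, the predator cannot invade.

Threshold N = 332; K < 332, so no, the predator goes extinct.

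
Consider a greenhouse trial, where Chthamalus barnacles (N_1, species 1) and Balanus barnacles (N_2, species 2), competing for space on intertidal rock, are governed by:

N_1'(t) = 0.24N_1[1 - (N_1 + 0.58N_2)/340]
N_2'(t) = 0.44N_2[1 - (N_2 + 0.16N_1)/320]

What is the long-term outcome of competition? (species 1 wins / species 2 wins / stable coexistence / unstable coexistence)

stable coexistence

Compare the nullcline intercepts: K1/α12 = 340/0.58 = 586 > K2 = 320; K2/α21 = 320/0.16 = 2000 > K1 = 340.
Since both inequalities hold, each species can invade when rare, so the interior equilibrium is stable.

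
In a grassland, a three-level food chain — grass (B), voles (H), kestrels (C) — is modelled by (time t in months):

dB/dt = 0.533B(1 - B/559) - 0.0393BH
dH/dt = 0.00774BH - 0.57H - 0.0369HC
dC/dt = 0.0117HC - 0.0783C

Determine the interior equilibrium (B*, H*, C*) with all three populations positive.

B* ≈ 283, H* ≈ 6.69, C* ≈ 43.9

From dC/dt = 0: 0.0117H* = 0.0783, so H* = 6.69.
From dB/dt = 0: 0.533(1 - B*/559) = 0.0393·6.69, giving B* = 559·(1 - 0.493) = 283.
From dH/dt = 0: 0.00774·283 - 0.57 = 0.0369C*, so C* = 1.62/0.0369 = 43.9.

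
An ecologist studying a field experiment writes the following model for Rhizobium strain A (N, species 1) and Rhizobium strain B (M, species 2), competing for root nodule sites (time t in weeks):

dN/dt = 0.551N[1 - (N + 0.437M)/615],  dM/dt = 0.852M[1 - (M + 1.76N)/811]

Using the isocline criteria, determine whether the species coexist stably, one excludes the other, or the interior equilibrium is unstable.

species 1 excludes species 2

Compare the nullcline intercepts: K1/α12 = 615/0.437 = 1410 > K2 = 811; K2/α21 = 811/1.76 = 461 < K1 = 615.
Since the inequalities point opposite ways, species 1 can invade but species 2 cannot.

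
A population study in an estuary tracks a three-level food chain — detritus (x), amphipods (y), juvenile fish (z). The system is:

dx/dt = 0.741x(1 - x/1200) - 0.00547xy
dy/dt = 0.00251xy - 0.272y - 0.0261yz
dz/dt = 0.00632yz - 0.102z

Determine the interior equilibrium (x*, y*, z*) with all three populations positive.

x* ≈ 1060, y* ≈ 16.1, z* ≈ 91.2

From dz/dt = 0: 0.00632y* = 0.102, so y* = 16.1.
From dx/dt = 0: 0.741(1 - x*/1200) = 0.00547·16.1, giving x* = 1200·(1 - 0.119) = 1060.
From dy/dt = 0: 0.00251·1060 - 0.272 = 0.0261z*, so z* = 2.38/0.0261 = 91.2.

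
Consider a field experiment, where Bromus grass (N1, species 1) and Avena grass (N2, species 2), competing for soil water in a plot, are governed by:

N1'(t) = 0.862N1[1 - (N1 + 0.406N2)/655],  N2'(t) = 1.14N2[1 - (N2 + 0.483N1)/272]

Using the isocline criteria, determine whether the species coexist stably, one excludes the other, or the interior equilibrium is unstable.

Compare the nullcline intercepts: K1/α12 = 655/0.406 = 1610 > K2 = 272; K2/α21 = 272/0.483 = 563 < K1 = 655.
Since the inequalities point opposite ways, species 1 can invade but species 2 cannot.

species 1 excludes species 2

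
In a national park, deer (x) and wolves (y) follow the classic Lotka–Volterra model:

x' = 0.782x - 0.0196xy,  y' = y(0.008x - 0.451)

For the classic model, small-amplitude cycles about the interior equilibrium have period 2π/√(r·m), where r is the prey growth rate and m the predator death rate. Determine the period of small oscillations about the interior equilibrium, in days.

Here r = 0.782 and m = 0.451, so r·m = 0.353.
ω = √0.353 = 0.594 per day, hence T = 2π/ω ≈ 10.6 days.

T ≈ 10.6 days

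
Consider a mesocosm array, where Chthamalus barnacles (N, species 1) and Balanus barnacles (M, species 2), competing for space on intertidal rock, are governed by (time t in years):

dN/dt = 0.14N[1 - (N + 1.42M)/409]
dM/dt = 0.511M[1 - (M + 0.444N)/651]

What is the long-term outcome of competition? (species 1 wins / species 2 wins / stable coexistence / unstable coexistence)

Compare the nullcline intercepts: K1/α12 = 409/1.42 = 288 < K2 = 651; K2/α21 = 651/0.444 = 1470 > K1 = 409.
Since the inequalities point opposite ways, species 2 can invade but species 1 cannot.

species 2 excludes species 1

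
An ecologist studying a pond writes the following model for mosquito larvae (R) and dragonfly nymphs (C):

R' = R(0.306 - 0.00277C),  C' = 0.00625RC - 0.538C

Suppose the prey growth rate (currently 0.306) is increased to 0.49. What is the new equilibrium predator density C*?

At the interior fixed point, setting dR/dt = 0 with R > 0 fixes C* = (prey growth rate)/(RC coefficient) — independent of the other coefficients.
With the change, C* = 0.49/0.00277 = 177; it rises from 110.

C* ≈ 177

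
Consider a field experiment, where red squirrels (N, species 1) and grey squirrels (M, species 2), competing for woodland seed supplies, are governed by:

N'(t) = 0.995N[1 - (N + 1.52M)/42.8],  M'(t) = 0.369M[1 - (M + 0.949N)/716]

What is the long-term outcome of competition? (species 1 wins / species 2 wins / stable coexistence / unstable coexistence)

species 2 excludes species 1

Compare the nullcline intercepts: K1/α12 = 42.8/1.52 = 28.2 < K2 = 716; K2/α21 = 716/0.949 = 754 > K1 = 42.8.
Since the inequalities point opposite ways, species 2 can invade but species 1 cannot.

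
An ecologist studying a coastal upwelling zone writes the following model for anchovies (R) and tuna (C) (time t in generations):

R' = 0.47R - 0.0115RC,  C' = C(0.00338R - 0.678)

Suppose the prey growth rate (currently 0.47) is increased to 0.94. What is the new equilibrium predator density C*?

At the interior fixed point, setting dR/dt = 0 with R > 0 fixes C* = (prey growth rate)/(RC coefficient) — independent of the other coefficients.
With the change, C* = 0.94/0.0115 = 81.7; it rises from 40.9.

C* ≈ 81.7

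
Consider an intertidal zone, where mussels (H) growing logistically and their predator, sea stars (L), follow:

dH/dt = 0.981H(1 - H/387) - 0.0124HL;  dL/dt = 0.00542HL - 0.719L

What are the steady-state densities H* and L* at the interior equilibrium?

From dL/dt = 0 with L > 0: 0.00542H* = 0.719, so H* = 133.
Substitute into dH/dt = 0: 0.981(1 - 133/387) = 0.0124L*.
The bracket is 0.657, giving L* = 0.645/0.0124 = 52.

H* ≈ 133, L* ≈ 52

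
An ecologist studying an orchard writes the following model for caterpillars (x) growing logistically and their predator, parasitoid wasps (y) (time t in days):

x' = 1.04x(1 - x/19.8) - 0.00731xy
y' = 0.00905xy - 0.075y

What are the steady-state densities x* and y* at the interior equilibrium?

x* ≈ 8.29, y* ≈ 82.7

From dy/dt = 0 with y > 0: 0.00905x* = 0.075, so x* = 8.29.
Substitute into dx/dt = 0: 1.04(1 - 8.29/19.8) = 0.00731y*.
The bracket is 0.581, giving y* = 0.605/0.00731 = 82.7.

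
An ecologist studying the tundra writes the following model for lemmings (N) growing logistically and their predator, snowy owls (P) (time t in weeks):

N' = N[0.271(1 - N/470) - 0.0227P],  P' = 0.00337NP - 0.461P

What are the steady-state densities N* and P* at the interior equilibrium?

From dP/dt = 0 with P > 0: 0.00337N* = 0.461, so N* = 137.
Substitute into dN/dt = 0: 0.271(1 - 137/470) = 0.0227P*.
The bracket is 0.709, giving P* = 0.192/0.0227 = 8.46.

N* ≈ 137, P* ≈ 8.46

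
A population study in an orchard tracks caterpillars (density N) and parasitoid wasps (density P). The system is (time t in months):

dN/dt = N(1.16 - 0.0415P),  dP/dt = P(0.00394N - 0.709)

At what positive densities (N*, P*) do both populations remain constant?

N* ≈ 180, P* ≈ 28

Set dP/dt = 0 with P > 0: 0.00394N - 0.709 = 0, so N* = 0.709/0.00394 = 180.
Set dN/dt = 0 with N > 0: 1.16 - 0.0415P = 0, so P* = 1.16/0.0415 = 28.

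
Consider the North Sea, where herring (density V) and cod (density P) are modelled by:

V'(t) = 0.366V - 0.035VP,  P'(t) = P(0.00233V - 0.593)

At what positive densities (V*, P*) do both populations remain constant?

Set dP/dt = 0 with P > 0: 0.00233V - 0.593 = 0, so V* = 0.593/0.00233 = 255.
Set dV/dt = 0 with V > 0: 0.366 - 0.035P = 0, so P* = 0.366/0.035 = 10.5.

V* ≈ 255, P* ≈ 10.5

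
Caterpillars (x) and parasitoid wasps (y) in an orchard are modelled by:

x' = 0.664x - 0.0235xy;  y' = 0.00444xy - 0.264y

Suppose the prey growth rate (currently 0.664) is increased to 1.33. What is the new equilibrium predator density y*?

y* ≈ 56.6

At the interior fixed point, setting dx/dt = 0 with x > 0 fixes y* = (prey growth rate)/(xy coefficient) — independent of the other coefficients.
With the change, y* = 1.33/0.0235 = 56.6; it rises from 28.3.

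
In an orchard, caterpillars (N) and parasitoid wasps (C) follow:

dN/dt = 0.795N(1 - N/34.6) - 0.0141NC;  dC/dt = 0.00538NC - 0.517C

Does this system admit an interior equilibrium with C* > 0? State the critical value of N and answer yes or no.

The predator equation gives dC/dt > 0 only when N > 0.517/0.00538 = 96.1.
Without the predator, N → K = 34.6. Since 34.6 < 96.1, the predator cannot invade.

Threshold N = 96.1; K < 96.1, so no, the predator goes extinct.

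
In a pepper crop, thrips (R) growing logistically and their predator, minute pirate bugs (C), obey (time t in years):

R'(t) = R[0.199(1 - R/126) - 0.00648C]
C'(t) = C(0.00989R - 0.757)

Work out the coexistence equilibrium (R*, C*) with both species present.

R* ≈ 76.5, C* ≈ 12.1

From dC/dt = 0 with C > 0: 0.00989R* = 0.757, so R* = 76.5.
Substitute into dR/dt = 0: 0.199(1 - 76.5/126) = 0.00648C*.
The bracket is 0.393, giving C* = 0.0781/0.00648 = 12.1.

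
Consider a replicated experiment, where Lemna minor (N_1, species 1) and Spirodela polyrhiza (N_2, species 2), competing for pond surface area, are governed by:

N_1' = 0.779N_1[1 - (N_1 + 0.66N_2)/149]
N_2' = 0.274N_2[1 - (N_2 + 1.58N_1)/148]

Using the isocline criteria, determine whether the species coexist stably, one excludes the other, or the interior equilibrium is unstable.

species 1 excludes species 2

Compare the nullcline intercepts: K1/α12 = 149/0.66 = 226 > K2 = 148; K2/α21 = 148/1.58 = 93.7 < K1 = 149.
Since the inequalities point opposite ways, species 1 can invade but species 2 cannot.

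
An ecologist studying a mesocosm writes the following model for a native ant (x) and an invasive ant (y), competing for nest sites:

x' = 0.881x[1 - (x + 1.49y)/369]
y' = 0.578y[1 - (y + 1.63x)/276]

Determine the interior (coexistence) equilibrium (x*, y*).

Setting both brackets to zero gives the nullclines x + 1.49y = 369 and 1.63x + y = 276.
Substituting y = 276 - 1.63x into the first: x(1 - 1.49·1.63) = 369 - 1.49·276.
So x* = -42.2/-1.43 = 29.6, and then y* = 276 - 1.63·29.6 = 228.

x* ≈ 29.6, y* ≈ 228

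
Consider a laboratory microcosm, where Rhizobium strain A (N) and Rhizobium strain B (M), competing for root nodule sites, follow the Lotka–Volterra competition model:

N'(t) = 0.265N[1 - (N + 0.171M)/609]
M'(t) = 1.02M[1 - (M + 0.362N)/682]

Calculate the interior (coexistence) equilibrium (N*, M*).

Setting both brackets to zero gives the nullclines N + 0.171M = 609 and 0.362N + M = 682.
Substituting M = 682 - 0.362N into the first: N(1 - 0.171·0.362) = 609 - 0.171·682.
So N* = 492/0.938 = 525, and then M* = 682 - 0.362·525 = 492.

N* ≈ 525, M* ≈ 492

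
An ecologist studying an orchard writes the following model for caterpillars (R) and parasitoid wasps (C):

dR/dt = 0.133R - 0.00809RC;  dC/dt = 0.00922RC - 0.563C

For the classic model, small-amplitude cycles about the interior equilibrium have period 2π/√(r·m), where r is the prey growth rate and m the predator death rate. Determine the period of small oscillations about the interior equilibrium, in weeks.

T ≈ 23 weeks

Here r = 0.133 and m = 0.563, so r·m = 0.0749.
ω = √0.0749 = 0.274 per week, hence T = 2π/ω ≈ 23 weeks.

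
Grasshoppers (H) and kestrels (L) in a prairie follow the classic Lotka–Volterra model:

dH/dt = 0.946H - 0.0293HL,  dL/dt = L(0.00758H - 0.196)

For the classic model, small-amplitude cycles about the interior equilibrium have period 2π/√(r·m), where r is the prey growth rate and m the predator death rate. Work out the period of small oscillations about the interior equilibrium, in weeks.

T ≈ 14.6 weeks

Here r = 0.946 and m = 0.196, so r·m = 0.185.
ω = √0.185 = 0.431 per week, hence T = 2π/ω ≈ 14.6 weeks.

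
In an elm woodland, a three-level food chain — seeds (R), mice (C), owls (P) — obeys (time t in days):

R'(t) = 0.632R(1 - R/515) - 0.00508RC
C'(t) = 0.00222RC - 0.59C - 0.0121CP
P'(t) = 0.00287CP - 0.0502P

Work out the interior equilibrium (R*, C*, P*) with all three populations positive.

From dP/dt = 0: 0.00287C* = 0.0502, so C* = 17.5.
From dR/dt = 0: 0.632(1 - R*/515) = 0.00508·17.5, giving R* = 515·(1 - 0.141) = 443.
From dC/dt = 0: 0.00222·443 - 0.59 = 0.0121P*, so P* = 0.393/0.0121 = 32.4.

R* ≈ 443, C* ≈ 17.5, P* ≈ 32.4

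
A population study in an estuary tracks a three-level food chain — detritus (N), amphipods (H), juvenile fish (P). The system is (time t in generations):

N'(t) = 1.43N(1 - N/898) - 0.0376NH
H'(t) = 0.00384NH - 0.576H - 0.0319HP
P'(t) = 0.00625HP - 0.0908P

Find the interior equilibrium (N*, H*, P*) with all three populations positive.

N* ≈ 555, H* ≈ 14.5, P* ≈ 48.7

From dP/dt = 0: 0.00625H* = 0.0908, so H* = 14.5.
From dN/dt = 0: 1.43(1 - N*/898) = 0.0376·14.5, giving N* = 898·(1 - 0.382) = 555.
From dH/dt = 0: 0.00384·555 - 0.576 = 0.0319P*, so P* = 1.56/0.0319 = 48.7.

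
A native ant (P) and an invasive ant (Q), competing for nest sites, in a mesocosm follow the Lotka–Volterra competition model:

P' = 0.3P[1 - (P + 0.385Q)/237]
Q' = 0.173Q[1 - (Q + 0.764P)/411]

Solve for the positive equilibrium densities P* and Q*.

P* ≈ 112, Q* ≈ 326

Setting both brackets to zero gives the nullclines P + 0.385Q = 237 and 0.764P + Q = 411.
Substituting Q = 411 - 0.764P into the first: P(1 - 0.385·0.764) = 237 - 0.385·411.
So P* = 78.8/0.706 = 112, and then Q* = 411 - 0.764·112 = 326.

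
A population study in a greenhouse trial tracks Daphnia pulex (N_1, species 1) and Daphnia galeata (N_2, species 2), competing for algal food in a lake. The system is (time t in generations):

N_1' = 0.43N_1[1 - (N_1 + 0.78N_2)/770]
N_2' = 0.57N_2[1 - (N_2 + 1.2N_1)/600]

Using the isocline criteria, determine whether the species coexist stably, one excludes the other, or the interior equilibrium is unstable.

species 1 excludes species 2

Compare the nullcline intercepts: K1/α12 = 770/0.78 = 987 > K2 = 600; K2/α21 = 600/1.2 = 500 < K1 = 770.
Since the inequalities point opposite ways, species 1 can invade but species 2 cannot.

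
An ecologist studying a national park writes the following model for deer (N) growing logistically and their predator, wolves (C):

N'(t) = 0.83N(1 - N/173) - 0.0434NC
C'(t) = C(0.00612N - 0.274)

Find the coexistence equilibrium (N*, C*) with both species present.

N* ≈ 44.8, C* ≈ 14.2

From dC/dt = 0 with C > 0: 0.00612N* = 0.274, so N* = 44.8.
Substitute into dN/dt = 0: 0.83(1 - 44.8/173) = 0.0434C*.
The bracket is 0.741, giving C* = 0.615/0.0434 = 14.2.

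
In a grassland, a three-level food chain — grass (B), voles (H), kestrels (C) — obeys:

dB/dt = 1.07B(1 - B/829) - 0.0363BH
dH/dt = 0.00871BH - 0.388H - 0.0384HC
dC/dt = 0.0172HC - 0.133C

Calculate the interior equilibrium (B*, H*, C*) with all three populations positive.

From dC/dt = 0: 0.0172H* = 0.133, so H* = 7.73.
From dB/dt = 0: 1.07(1 - B*/829) = 0.0363·7.73, giving B* = 829·(1 - 0.262) = 612.
From dH/dt = 0: 0.00871·612 - 0.388 = 0.0384C*, so C* = 4.94/0.0384 = 129.

B* ≈ 612, H* ≈ 7.73, C* ≈ 129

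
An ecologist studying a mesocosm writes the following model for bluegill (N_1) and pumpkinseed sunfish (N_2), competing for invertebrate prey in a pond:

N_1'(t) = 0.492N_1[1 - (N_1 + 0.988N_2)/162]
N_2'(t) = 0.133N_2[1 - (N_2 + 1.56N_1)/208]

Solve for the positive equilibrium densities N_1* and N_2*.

Setting both brackets to zero gives the nullclines N_1 + 0.988N_2 = 162 and 1.56N_1 + N_2 = 208.
Substituting N_2 = 208 - 1.56N_1 into the first: N_1(1 - 0.988·1.56) = 162 - 0.988·208.
So N_1* = -43.5/-0.541 = 80.4, and then N_2* = 208 - 1.56·80.4 = 82.6.

N_1* ≈ 80.4, N_2* ≈ 82.6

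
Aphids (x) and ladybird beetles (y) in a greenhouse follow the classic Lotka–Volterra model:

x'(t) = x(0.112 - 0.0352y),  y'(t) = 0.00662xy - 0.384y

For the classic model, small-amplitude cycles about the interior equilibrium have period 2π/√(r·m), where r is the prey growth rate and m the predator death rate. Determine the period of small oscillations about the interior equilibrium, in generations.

Here r = 0.112 and m = 0.384, so r·m = 0.043.
ω = √0.043 = 0.207 per generation, hence T = 2π/ω ≈ 30.3 generations.

T ≈ 30.3 generations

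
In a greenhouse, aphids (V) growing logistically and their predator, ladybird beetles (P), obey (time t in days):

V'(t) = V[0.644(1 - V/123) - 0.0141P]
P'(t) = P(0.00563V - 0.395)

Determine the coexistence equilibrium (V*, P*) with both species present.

From dP/dt = 0 with P > 0: 0.00563V* = 0.395, so V* = 70.2.
Substitute into dV/dt = 0: 0.644(1 - 70.2/123) = 0.0141P*.
The bracket is 0.43, giving P* = 0.277/0.0141 = 19.6.

V* ≈ 70.2, P* ≈ 19.6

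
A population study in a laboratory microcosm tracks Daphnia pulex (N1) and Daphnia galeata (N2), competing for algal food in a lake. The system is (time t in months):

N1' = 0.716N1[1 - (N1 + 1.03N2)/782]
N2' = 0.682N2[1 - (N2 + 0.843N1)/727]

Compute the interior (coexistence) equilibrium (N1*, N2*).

Setting both brackets to zero gives the nullclines N1 + 1.03N2 = 782 and 0.843N1 + N2 = 727.
Substituting N2 = 727 - 0.843N1 into the first: N1(1 - 1.03·0.843) = 782 - 1.03·727.
So N1* = 33.2/0.132 = 252, and then N2* = 727 - 0.843·252 = 515.

N1* ≈ 252, N2* ≈ 515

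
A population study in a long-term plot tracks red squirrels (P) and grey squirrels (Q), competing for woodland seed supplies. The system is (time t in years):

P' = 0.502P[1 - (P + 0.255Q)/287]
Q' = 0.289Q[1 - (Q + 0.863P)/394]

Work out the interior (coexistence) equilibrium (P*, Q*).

P* ≈ 239, Q* ≈ 188

Setting both brackets to zero gives the nullclines P + 0.255Q = 287 and 0.863P + Q = 394.
Substituting Q = 394 - 0.863P into the first: P(1 - 0.255·0.863) = 287 - 0.255·394.
So P* = 187/0.78 = 239, and then Q* = 394 - 0.863·239 = 188.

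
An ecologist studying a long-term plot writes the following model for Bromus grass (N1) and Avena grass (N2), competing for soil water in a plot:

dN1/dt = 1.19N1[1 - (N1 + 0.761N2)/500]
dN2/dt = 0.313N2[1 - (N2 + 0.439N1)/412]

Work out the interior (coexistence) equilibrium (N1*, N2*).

Setting both brackets to zero gives the nullclines N1 + 0.761N2 = 500 and 0.439N1 + N2 = 412.
Substituting N2 = 412 - 0.439N1 into the first: N1(1 - 0.761·0.439) = 500 - 0.761·412.
So N1* = 186/0.666 = 280, and then N2* = 412 - 0.439·280 = 289.

N1* ≈ 280, N2* ≈ 289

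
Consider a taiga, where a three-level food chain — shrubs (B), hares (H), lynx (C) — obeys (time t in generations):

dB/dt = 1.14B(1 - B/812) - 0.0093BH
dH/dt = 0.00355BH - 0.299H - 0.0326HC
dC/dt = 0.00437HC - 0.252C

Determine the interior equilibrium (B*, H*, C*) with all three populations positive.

From dC/dt = 0: 0.00437H* = 0.252, so H* = 57.7.
From dB/dt = 0: 1.14(1 - B*/812) = 0.0093·57.7, giving B* = 812·(1 - 0.47) = 430.
From dH/dt = 0: 0.00355·430 - 0.299 = 0.0326C*, so C* = 1.23/0.0326 = 37.7.

B* ≈ 430, H* ≈ 57.7, C* ≈ 37.7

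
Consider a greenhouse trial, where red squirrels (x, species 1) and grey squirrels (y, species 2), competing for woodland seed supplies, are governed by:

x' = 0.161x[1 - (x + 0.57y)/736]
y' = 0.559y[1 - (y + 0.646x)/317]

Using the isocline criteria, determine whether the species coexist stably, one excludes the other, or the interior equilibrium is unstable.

Compare the nullcline intercepts: K1/α12 = 736/0.57 = 1290 > K2 = 317; K2/α21 = 317/0.646 = 491 < K1 = 736.
Since the inequalities point opposite ways, species 1 can invade but species 2 cannot.

species 1 excludes species 2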